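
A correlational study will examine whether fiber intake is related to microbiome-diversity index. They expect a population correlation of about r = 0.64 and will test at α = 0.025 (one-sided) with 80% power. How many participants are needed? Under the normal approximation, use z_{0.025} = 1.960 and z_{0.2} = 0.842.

Fisher's z: C = ½·ln((1+r)/(1−r)) = ½·ln(4.5556) = 0.7582.
n = ((z_{α} + z_β)/C)² + 3.
(1.960 + 0.842) / 0.7582 = 2.802 / 0.7582 = 3.696.
n = 3.696² + 3 = 13.66 + 3 = 16.7.
Round up.

n = 17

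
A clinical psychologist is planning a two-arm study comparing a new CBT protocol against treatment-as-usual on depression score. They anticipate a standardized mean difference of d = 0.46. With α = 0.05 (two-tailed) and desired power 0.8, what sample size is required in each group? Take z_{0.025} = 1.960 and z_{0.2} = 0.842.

n = 75 per group

For two independent groups with equal n: n = 2·((z_{α/2} + z_β) / d)².
z_{α/2} + z_β = 1.960 + 0.842 = 2.802.
n = 2 × (2.802 / 0.46)² = 2 × 6.091² = 2 × 37.10 = 74.2.
Round up to the next whole participant.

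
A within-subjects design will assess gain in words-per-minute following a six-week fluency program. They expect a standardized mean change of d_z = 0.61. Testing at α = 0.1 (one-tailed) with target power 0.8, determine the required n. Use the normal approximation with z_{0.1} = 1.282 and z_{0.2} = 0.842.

For a paired (one-sample on differences) test: n = ((z_{α} + z_β) / d)².
z_{α} + z_β = 1.282 + 0.842 = 2.124.
n = (2.124 / 0.61)² = 3.482² = 12.12.
Round up.

n = 13 pairs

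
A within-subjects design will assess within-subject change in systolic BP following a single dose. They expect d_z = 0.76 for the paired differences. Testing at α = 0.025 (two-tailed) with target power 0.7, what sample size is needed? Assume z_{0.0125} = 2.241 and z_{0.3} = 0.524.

n = 14 pairs

For a paired (one-sample on differences) test: n = ((z_{α/2} + z_β) / d)².
z_{α/2} + z_β = 2.241 + 0.524 = 2.765.
n = (2.765 / 0.76)² = 3.638² = 13.24.
Round up.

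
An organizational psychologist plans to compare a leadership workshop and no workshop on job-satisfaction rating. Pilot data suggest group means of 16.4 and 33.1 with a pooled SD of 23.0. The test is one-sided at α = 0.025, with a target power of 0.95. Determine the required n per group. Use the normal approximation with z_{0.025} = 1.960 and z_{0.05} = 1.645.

Cohen's d = |M₁ − M₂| / SD_pooled = |16.4 − 33.1| / 23.0 = 16.7 / 23.0 = 0.726.
For two independent groups with equal n: n = 2·((z_{α} + z_β) / d)².
z_{α} + z_β = 1.960 + 1.645 = 3.605.
n = 2 × (3.605 / 0.726)² = 2 × 4.966² = 2 × 24.66 = 49.3.
Round up to the next whole participant.

n = 50 per group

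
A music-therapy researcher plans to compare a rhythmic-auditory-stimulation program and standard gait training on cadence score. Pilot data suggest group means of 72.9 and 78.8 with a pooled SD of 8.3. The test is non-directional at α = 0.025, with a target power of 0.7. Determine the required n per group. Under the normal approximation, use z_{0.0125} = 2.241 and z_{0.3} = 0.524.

Cohen's d = |M₁ − M₂| / SD_pooled = |72.9 − 78.8| / 8.3 = 5.9 / 8.3 = 0.711.
For two independent groups with equal n: n = 2·((z_{α/2} + z_β) / d)².
z_{α/2} + z_β = 2.241 + 0.524 = 2.765.
n = 2 × (2.765 / 0.711)² = 2 × 3.889² = 2 × 15.12 = 30.2.
Round up to the next whole participant.

n = 31 per group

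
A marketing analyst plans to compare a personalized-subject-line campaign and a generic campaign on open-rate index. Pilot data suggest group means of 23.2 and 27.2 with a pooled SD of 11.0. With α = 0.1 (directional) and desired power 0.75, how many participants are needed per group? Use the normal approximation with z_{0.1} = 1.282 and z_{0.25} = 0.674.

Cohen's d = |M₁ − M₂| / SD_pooled = |23.2 − 27.2| / 11.0 = 4.0 / 11.0 = 0.364.
For two independent groups with equal n: n = 2·((z_{α} + z_β) / d)².
z_{α} + z_β = 1.282 + 0.674 = 1.956.
n = 2 × (1.956 / 0.364)² = 2 × 5.374² = 2 × 28.88 = 57.8.
Round up to the next whole participant.

n = 58 per group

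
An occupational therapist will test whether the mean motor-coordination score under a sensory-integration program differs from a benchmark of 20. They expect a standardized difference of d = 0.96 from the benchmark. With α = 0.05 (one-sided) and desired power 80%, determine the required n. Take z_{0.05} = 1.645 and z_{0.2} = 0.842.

For a one-sample test: n = ((z_{α} + z_β) / d)².
z_{α} + z_β = 1.645 + 0.842 = 2.487.
n = (2.487 / 0.96)² = 2.591² = 6.71.
Round up.

n = 7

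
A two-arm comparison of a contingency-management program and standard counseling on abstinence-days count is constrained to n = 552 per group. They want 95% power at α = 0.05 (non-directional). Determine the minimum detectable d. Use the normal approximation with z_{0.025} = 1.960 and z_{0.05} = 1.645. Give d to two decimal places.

For two independent groups of n = 552 each: d_min = (z_{α/2} + z_β)·√(2/n).
z-sum = 1.960 + 1.645 = 3.605.
d_min = 3.605 × √(2/552) = 3.605 × 0.0602 = 0.217.

d_min ≈ 0.22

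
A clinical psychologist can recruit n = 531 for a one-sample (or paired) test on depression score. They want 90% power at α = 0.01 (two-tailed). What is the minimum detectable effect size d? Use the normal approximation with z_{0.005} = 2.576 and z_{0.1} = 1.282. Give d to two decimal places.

For a single sample (or paired design) of n = 531: d_min = (z_{α/2} + z_β)/√n.
z-sum = 2.576 + 1.282 = 3.858.
d_min = 3.858 / √531 = 3.858 / 23.043 = 0.167.

d_min ≈ 0.17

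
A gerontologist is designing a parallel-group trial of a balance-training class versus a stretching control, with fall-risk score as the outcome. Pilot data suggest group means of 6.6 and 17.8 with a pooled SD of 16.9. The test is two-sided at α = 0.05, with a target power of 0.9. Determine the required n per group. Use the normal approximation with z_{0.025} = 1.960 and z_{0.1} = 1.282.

n = 48 per group

Cohen's d = |M₁ − M₂| / SD_pooled = |6.6 − 17.8| / 16.9 = 11.2 / 16.9 = 0.663.
For two independent groups with equal n: n = 2·((z_{α/2} + z_β) / d)².
z_{α/2} + z_β = 1.960 + 1.282 = 3.242.
n = 2 × (3.242 / 0.663)² = 2 × 4.890² = 2 × 23.91 = 47.8.
Round up to the next whole participant.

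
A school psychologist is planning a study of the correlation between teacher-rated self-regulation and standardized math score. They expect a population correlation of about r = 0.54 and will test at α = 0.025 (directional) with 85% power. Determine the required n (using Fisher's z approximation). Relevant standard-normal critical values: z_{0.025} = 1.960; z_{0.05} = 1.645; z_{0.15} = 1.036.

Fisher's z: C = ½·ln((1+r)/(1−r)) = ½·ln(3.3478) = 0.6042.
n = ((z_{α} + z_β)/C)² + 3.
(1.960 + 1.036) / 0.6042 = 2.996 / 0.6042 = 4.959.
n = 4.959² + 3 = 24.59 + 3 = 27.6.
Round up.

n = 28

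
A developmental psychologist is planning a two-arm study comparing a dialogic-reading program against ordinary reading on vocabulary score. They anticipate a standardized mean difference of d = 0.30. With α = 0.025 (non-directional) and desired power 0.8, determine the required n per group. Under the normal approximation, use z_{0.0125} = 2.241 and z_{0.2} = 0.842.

For two independent groups with equal n: n = 2·((z_{α/2} + z_β) / d)².
z_{α/2} + z_β = 2.241 + 0.842 = 3.083.
n = 2 × (3.083 / 0.30)² = 2 × 10.277² = 2 × 105.61 = 211.2.
Round up to the next whole participant.

n = 212 per group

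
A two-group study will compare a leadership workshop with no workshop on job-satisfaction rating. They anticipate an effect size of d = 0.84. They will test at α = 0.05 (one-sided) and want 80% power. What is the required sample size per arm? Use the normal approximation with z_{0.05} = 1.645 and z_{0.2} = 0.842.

For two independent groups with equal n: n = 2·((z_{α} + z_β) / d)².
z_{α} + z_β = 1.645 + 0.842 = 2.487.
n = 2 × (2.487 / 0.84)² = 2 × 2.961² = 2 × 8.77 = 17.5.
Round up to the next whole participant.

n = 18 per group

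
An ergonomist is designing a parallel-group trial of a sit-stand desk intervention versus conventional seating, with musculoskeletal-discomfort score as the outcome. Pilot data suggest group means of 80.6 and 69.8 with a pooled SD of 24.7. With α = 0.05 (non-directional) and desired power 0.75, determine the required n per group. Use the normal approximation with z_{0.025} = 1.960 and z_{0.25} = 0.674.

Cohen's d = |M₁ − M₂| / SD_pooled = |80.6 − 69.8| / 24.7 = 10.8 / 24.7 = 0.437.
For two independent groups with equal n: n = 2·((z_{α/2} + z_β) / d)².
z_{α/2} + z_β = 1.960 + 0.674 = 2.634.
n = 2 × (2.634 / 0.437)² = 2 × 6.027² = 2 × 36.33 = 72.7.
Round up to the next whole participant.

n = 73 per group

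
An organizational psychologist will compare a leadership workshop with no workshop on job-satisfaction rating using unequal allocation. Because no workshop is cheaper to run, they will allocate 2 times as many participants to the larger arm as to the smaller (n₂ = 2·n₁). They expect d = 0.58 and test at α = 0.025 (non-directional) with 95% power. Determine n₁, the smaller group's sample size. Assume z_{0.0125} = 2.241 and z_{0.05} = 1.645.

With allocation ratio k = n₂/n₁ = 2, Var(x̄₁−x̄₂) = σ²(1/n₁ + 1/(k·n₁)) = σ²·(k+1)/(k·n₁).
So n₁ = (1 + 1/k)·((z_{α/2} + z_β)/d)² = 1.500 × (3.886/0.58)².
n₁ = 1.500 × 44.89 = 67.3.
Round up: n₁ = 68, giving n₂ = 2 × 68 = 136.

n₁ = 68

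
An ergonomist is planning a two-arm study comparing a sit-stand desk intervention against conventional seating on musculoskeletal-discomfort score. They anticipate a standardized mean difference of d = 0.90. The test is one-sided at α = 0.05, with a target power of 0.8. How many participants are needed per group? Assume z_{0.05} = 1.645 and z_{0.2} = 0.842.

For two independent groups with equal n: n = 2·((z_{α} + z_β) / d)².
z_{α} + z_β = 1.645 + 0.842 = 2.487.
n = 2 × (2.487 / 0.90)² = 2 × 2.763² = 2 × 7.64 = 15.3.
Round up to the next whole participant.

n = 16 per group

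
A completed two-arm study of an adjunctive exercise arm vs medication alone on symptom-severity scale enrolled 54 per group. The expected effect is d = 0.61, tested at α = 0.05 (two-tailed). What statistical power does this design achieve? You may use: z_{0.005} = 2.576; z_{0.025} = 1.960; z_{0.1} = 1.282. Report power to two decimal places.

For two equal groups, power = Φ(d·√(n/2) − z_{α/2}).
d·√(n/2) = 0.61 × √(54/2) = 0.61 × 5.196 = 3.170.
z_β = 3.170 − 1.960 = 1.210.
Power = Φ(1.210) = 0.887.

power ≈ 0.89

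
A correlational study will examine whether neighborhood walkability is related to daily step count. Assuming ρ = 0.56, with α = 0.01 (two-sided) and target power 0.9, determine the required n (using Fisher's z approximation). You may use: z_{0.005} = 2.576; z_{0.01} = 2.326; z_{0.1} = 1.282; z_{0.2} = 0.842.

Fisher's z: C = ½·ln((1+r)/(1−r)) = ½·ln(3.5455) = 0.6328.
n = ((z_{α/2} + z_β)/C)² + 3.
(2.576 + 1.282) / 0.6328 = 3.858 / 0.6328 = 6.097.
n = 6.097² + 3 = 37.17 + 3 = 40.2.
Round up.

n = 41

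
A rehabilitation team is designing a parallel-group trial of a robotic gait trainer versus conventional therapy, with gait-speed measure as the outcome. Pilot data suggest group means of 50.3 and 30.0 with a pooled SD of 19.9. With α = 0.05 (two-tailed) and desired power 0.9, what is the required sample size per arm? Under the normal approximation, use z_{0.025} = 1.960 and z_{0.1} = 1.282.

n = 21 per group

Cohen's d = |M₁ − M₂| / SD_pooled = |50.3 − 30.0| / 19.9 = 20.3 / 19.9 = 1.020.
For two independent groups with equal n: n = 2·((z_{α/2} + z_β) / d)².
z_{α/2} + z_β = 1.960 + 1.282 = 3.242.
n = 2 × (3.242 / 1.020)² = 2 × 3.178² = 2 × 10.10 = 20.2.
Round up to the next whole participant.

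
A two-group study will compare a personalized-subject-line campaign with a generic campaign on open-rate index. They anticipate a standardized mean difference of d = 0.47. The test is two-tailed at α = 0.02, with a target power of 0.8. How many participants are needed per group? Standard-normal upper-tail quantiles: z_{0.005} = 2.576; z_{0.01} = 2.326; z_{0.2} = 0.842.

For two independent groups with equal n: n = 2·((z_{α/2} + z_β) / d)².
z_{α/2} + z_β = 2.326 + 0.842 = 3.168.
n = 2 × (3.168 / 0.47)² = 2 × 6.740² = 2 × 45.43 = 90.9.
Round up to the next whole participant.

n = 91 per group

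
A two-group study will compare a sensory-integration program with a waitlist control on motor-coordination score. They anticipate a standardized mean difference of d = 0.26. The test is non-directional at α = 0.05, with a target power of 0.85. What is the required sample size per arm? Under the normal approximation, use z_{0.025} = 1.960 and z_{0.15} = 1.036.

For two independent groups with equal n: n = 2·((z_{α/2} + z_β) / d)².
z_{α/2} + z_β = 1.960 + 1.036 = 2.996.
n = 2 × (2.996 / 0.26)² = 2 × 11.523² = 2 × 132.78 = 265.6.
Round up to the next whole participant.

n = 266 per group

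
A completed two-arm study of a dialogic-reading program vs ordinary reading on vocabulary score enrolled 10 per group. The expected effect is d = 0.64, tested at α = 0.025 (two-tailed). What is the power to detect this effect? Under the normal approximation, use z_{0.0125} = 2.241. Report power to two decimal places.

For two equal groups, power = Φ(d·√(n/2) − z_{α/2}).
d·√(n/2) = 0.64 × √(10/2) = 0.64 × 2.236 = 1.431.
z_β = 1.431 − 2.241 = -0.810.
Power = Φ(-0.810) = 0.209.

power ≈ 0.21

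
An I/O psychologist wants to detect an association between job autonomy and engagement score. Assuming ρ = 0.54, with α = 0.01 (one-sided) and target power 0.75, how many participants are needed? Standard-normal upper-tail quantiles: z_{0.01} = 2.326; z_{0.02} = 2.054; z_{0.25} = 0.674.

Fisher's z: C = ½·ln((1+r)/(1−r)) = ½·ln(3.3478) = 0.6042.
n = ((z_{α} + z_β)/C)² + 3.
(2.326 + 0.674) / 0.6042 = 3.000 / 0.6042 = 4.965.
n = 4.965² + 3 = 24.65 + 3 = 27.7.
Round up.

n = 28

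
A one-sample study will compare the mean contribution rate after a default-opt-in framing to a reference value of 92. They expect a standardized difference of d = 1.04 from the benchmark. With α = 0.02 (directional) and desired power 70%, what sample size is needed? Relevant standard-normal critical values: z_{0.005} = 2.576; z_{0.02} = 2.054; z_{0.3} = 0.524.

For a one-sample test: n = ((z_{α} + z_β) / d)².
z_{α} + z_β = 2.054 + 0.524 = 2.578.
n = (2.578 / 1.04)² = 2.479² = 6.14.
Round up.

n = 7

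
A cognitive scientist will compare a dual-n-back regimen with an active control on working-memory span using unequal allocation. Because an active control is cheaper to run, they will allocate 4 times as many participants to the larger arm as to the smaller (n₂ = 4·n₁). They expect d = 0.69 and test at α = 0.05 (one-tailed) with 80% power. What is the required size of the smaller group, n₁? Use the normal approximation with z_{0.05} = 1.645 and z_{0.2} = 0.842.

n₁ = 17

With allocation ratio k = n₂/n₁ = 4, Var(x̄₁−x̄₂) = σ²(1/n₁ + 1/(k·n₁)) = σ²·(k+1)/(k·n₁).
So n₁ = (1 + 1/k)·((z_{α} + z_β)/d)² = 1.250 × (2.487/0.69)².
n₁ = 1.250 × 12.99 = 16.2.
Round up: n₁ = 17, giving n₂ = 4 × 17 = 68.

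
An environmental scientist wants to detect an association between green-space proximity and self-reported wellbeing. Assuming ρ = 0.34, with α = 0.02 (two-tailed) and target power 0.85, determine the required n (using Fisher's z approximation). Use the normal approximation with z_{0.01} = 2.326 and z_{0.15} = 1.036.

n = 94

Fisher's z: C = ½·ln((1+r)/(1−r)) = ½·ln(2.0303) = 0.3541.
n = ((z_{α/2} + z_β)/C)² + 3.
(2.326 + 1.036) / 0.3541 = 3.362 / 0.3541 = 9.494.
n = 9.494² + 3 = 90.15 + 3 = 93.1.
Round up.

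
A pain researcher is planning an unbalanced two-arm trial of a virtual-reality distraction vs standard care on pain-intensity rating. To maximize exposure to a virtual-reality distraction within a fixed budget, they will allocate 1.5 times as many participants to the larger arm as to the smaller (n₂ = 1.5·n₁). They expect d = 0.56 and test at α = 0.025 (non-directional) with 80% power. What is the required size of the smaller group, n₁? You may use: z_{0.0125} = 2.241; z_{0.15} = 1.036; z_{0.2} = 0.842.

n₁ = 51

With allocation ratio k = n₂/n₁ = 1.5, Var(x̄₁−x̄₂) = σ²(1/n₁ + 1/(k·n₁)) = σ²·(k+1)/(k·n₁).
So n₁ = (1 + 1/k)·((z_{α/2} + z_β)/d)² = 1.667 × (3.083/0.56)².
n₁ = 1.667 × 30.31 = 50.5.
Round up: n₁ = 51, giving n₂ = ⌈1.5 × 51⌉ = ⌈76.5⌉ = 77.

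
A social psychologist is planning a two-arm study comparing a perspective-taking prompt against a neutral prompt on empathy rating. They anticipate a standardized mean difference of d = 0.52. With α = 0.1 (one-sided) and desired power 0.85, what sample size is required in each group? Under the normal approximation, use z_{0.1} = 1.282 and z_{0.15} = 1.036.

For two independent groups with equal n: n = 2·((z_{α} + z_β) / d)².
z_{α} + z_β = 1.282 + 1.036 = 2.318.
n = 2 × (2.318 / 0.52)² = 2 × 4.458² = 2 × 19.87 = 39.7.
Round up to the next whole participant.

n = 40 per group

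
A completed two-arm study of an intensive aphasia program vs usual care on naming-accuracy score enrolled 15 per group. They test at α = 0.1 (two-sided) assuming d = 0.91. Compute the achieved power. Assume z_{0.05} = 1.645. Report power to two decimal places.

power ≈ 0.80

For two equal groups, power = Φ(d·√(n/2) − z_{α/2}).
d·√(n/2) = 0.91 × √(15/2) = 0.91 × 2.739 = 2.492.
z_β = 2.492 − 1.645 = 0.847.
Power = Φ(0.847) = 0.802.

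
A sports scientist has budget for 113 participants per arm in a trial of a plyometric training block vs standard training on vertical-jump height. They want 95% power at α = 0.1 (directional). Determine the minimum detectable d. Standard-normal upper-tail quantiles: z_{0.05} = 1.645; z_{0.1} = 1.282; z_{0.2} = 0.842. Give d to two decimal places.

For two independent groups of n = 113 each: d_min = (z_{α} + z_β)·√(2/n).
z-sum = 1.282 + 1.645 = 2.927.
d_min = 2.927 × √(2/113) = 2.927 × 0.1330 = 0.389.

d_min ≈ 0.39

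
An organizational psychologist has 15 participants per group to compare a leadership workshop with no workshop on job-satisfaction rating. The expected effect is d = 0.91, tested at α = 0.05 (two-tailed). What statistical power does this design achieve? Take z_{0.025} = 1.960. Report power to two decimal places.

power ≈ 0.70

For two equal groups, power = Φ(d·√(n/2) − z_{α/2}).
d·√(n/2) = 0.91 × √(15/2) = 0.91 × 2.739 = 2.492.
z_β = 2.492 − 1.960 = 0.532.
Power = Φ(0.532) = 0.703.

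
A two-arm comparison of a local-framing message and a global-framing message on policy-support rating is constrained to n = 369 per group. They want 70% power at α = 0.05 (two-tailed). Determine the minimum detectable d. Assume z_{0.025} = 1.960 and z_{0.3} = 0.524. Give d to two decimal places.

d_min ≈ 0.18

For two independent groups of n = 369 each: d_min = (z_{α/2} + z_β)·√(2/n).
z-sum = 1.960 + 0.524 = 2.484.
d_min = 2.484 × √(2/369) = 2.484 × 0.0736 = 0.183.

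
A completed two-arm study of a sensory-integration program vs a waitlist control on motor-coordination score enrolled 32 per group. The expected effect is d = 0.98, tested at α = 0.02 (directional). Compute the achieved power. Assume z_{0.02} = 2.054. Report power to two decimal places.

power ≈ 0.97

For two equal groups, power = Φ(d·√(n/2) − z_{α}).
d·√(n/2) = 0.98 × √(32/2) = 0.98 × 4.000 = 3.920.
z_β = 3.920 − 2.054 = 1.866.
Power = Φ(1.866) = 0.969.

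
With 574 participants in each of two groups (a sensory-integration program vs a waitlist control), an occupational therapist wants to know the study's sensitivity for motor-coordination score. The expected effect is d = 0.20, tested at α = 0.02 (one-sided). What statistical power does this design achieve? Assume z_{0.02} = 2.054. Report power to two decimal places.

power ≈ 0.91

For two equal groups, power = Φ(d·√(n/2) − z_{α}).
d·√(n/2) = 0.20 × √(574/2) = 0.20 × 16.941 = 3.388.
z_β = 3.388 − 2.054 = 1.334.
Power = Φ(1.334) = 0.909.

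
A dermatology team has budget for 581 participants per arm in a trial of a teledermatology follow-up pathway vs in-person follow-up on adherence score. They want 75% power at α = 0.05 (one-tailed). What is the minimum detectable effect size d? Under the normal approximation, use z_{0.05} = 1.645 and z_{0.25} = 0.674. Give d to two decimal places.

For two independent groups of n = 581 each: d_min = (z_{α} + z_β)·√(2/n).
z-sum = 1.645 + 0.674 = 2.319.
d_min = 2.319 × √(2/581) = 2.319 × 0.0587 = 0.136.

d_min ≈ 0.14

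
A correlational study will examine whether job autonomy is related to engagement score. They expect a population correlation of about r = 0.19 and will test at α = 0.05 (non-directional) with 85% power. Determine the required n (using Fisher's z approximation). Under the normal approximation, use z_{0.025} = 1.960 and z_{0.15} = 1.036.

n = 246

Fisher's z: C = ½·ln((1+r)/(1−r)) = ½·ln(1.4691) = 0.1923.
n = ((z_{α/2} + z_β)/C)² + 3.
(1.960 + 1.036) / 0.1923 = 2.996 / 0.1923 = 15.580.
n = 15.580² + 3 = 242.73 + 3 = 245.7.
Round up.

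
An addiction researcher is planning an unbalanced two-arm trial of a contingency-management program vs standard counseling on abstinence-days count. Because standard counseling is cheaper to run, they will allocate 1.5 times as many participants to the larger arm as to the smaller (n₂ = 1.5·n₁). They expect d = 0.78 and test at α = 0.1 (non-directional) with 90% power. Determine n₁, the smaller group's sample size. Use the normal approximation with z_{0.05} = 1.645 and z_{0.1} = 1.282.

n₁ = 24

With allocation ratio k = n₂/n₁ = 1.5, Var(x̄₁−x̄₂) = σ²(1/n₁ + 1/(k·n₁)) = σ²·(k+1)/(k·n₁).
So n₁ = (1 + 1/k)·((z_{α/2} + z_β)/d)² = 1.667 × (2.927/0.78)².
n₁ = 1.667 × 14.08 = 23.5.
Round up: n₁ = 24, giving n₂ = 1.5 × 24 = 36.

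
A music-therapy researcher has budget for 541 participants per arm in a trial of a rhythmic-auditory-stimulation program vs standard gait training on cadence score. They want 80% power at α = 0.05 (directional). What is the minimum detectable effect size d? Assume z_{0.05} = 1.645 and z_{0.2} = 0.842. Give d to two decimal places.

d_min ≈ 0.15

For two independent groups of n = 541 each: d_min = (z_{α} + z_β)·√(2/n).
z-sum = 1.645 + 0.842 = 2.487.
d_min = 2.487 × √(2/541) = 2.487 × 0.0608 = 0.151.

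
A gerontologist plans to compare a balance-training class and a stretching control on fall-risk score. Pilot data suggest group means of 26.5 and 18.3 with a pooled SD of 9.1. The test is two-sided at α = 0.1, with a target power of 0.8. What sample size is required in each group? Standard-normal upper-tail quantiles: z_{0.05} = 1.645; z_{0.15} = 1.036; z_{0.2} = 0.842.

Cohen's d = |M₁ − M₂| / SD_pooled = |26.5 − 18.3| / 9.1 = 8.2 / 9.1 = 0.901.
For two independent groups with equal n: n = 2·((z_{α/2} + z_β) / d)².
z_{α/2} + z_β = 1.645 + 0.842 = 2.487.
n = 2 × (2.487 / 0.901)² = 2 × 2.760² = 2 × 7.62 = 15.2.
Round up to the next whole participant.

n = 16 per group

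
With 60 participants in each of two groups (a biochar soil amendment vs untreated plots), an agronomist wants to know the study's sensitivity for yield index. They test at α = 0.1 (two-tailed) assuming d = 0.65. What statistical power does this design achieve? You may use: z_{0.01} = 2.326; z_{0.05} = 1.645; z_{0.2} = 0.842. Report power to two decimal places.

For two equal groups, power = Φ(d·√(n/2) − z_{α/2}).
d·√(n/2) = 0.65 × √(60/2) = 0.65 × 5.477 = 3.560.
z_β = 3.560 − 1.645 = 1.915.
Power = Φ(1.915) = 0.972.

power ≈ 0.97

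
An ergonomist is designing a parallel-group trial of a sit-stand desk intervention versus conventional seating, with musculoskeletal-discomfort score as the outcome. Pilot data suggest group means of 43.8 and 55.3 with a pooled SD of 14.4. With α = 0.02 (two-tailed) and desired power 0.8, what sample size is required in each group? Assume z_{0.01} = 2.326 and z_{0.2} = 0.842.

Cohen's d = |M₁ − M₂| / SD_pooled = |43.8 − 55.3| / 14.4 = 11.5 / 14.4 = 0.799.
For two independent groups with equal n: n = 2·((z_{α/2} + z_β) / d)².
z_{α/2} + z_β = 2.326 + 0.842 = 3.168.
n = 2 × (3.168 / 0.799)² = 2 × 3.965² = 2 × 15.72 = 31.4.
Round up to the next whole participant.

n = 32 per group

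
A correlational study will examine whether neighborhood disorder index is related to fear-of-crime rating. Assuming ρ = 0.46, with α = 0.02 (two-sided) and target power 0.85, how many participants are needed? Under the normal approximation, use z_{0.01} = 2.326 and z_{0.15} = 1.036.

n = 49

Fisher's z: C = ½·ln((1+r)/(1−r)) = ½·ln(2.7037) = 0.4973.
n = ((z_{α/2} + z_β)/C)² + 3.
(2.326 + 1.036) / 0.4973 = 3.362 / 0.4973 = 6.761.
n = 6.761² + 3 = 45.70 + 3 = 48.7.
Round up.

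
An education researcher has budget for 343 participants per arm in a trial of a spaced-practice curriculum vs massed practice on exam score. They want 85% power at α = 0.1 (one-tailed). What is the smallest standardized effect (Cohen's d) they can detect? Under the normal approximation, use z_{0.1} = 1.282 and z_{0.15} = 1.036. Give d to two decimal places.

d_min ≈ 0.18

For two independent groups of n = 343 each: d_min = (z_{α} + z_β)·√(2/n).
z-sum = 1.282 + 1.036 = 2.318.
d_min = 2.318 × √(2/343) = 2.318 × 0.0764 = 0.177.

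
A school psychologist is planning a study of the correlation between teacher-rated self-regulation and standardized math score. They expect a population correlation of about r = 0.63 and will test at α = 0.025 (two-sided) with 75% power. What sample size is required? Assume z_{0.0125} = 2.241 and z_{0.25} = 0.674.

n = 19

Fisher's z: C = ½·ln((1+r)/(1−r)) = ½·ln(4.4054) = 0.7414.
n = ((z_{α/2} + z_β)/C)² + 3.
(2.241 + 0.674) / 0.7414 = 2.915 / 0.7414 = 3.932.
n = 3.932² + 3 = 15.46 + 3 = 18.5.
Round up.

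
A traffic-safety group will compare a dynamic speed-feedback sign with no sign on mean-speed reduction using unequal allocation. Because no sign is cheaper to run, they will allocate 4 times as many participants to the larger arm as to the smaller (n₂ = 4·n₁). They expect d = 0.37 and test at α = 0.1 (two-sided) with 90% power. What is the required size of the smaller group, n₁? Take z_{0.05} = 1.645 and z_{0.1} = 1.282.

n₁ = 79

With allocation ratio k = n₂/n₁ = 4, Var(x̄₁−x̄₂) = σ²(1/n₁ + 1/(k·n₁)) = σ²·(k+1)/(k·n₁).
So n₁ = (1 + 1/k)·((z_{α/2} + z_β)/d)² = 1.250 × (2.927/0.37)².
n₁ = 1.250 × 62.58 = 78.2.
Round up: n₁ = 79, giving n₂ = 4 × 79 = 316.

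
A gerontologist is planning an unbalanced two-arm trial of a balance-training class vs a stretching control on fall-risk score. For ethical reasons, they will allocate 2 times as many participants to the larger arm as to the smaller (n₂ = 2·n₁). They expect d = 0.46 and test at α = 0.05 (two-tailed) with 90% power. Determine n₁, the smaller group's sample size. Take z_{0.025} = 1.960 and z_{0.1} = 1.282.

n₁ = 75

With allocation ratio k = n₂/n₁ = 2, Var(x̄₁−x̄₂) = σ²(1/n₁ + 1/(k·n₁)) = σ²·(k+1)/(k·n₁).
So n₁ = (1 + 1/k)·((z_{α/2} + z_β)/d)² = 1.500 × (3.242/0.46)².
n₁ = 1.500 × 49.67 = 74.5.
Round up: n₁ = 75, giving n₂ = 2 × 75 = 150.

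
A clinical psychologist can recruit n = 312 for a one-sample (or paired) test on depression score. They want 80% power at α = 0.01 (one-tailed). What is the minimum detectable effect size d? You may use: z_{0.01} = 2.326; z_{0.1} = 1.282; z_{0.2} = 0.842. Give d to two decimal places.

For a single sample (or paired design) of n = 312: d_min = (z_{α} + z_β)/√n.
z-sum = 2.326 + 0.842 = 3.168.
d_min = 3.168 / √312 = 3.168 / 17.664 = 0.179.

d_min ≈ 0.18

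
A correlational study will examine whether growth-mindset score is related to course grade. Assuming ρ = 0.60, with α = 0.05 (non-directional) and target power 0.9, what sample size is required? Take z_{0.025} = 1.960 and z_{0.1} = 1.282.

n = 25

Fisher's z: C = ½·ln((1+r)/(1−r)) = ½·ln(4.0000) = 0.6931.
n = ((z_{α/2} + z_β)/C)² + 3.
(1.960 + 1.282) / 0.6931 = 3.242 / 0.6931 = 4.678.
n = 4.678² + 3 = 21.88 + 3 = 24.9.
Round up.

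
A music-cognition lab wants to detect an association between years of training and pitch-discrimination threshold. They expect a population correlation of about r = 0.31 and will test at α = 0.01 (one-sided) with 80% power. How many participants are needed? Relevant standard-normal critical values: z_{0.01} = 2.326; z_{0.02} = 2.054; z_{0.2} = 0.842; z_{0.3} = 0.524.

Fisher's z: C = ½·ln((1+r)/(1−r)) = ½·ln(1.8986) = 0.3205.
n = ((z_{α} + z_β)/C)² + 3.
(2.326 + 0.842) / 0.3205 = 3.168 / 0.3205 = 9.885.
n = 9.885² + 3 = 97.70 + 3 = 100.7.
Round up.

n = 101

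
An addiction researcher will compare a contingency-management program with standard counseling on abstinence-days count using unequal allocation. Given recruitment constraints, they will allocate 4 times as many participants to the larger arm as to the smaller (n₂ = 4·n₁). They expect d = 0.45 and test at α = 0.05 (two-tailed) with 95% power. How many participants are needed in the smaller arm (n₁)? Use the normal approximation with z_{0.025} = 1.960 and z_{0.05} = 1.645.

With allocation ratio k = n₂/n₁ = 4, Var(x̄₁−x̄₂) = σ²(1/n₁ + 1/(k·n₁)) = σ²·(k+1)/(k·n₁).
So n₁ = (1 + 1/k)·((z_{α/2} + z_β)/d)² = 1.250 × (3.605/0.45)².
n₁ = 1.250 × 64.18 = 80.2.
Round up: n₁ = 81, giving n₂ = 4 × 81 = 324.

n₁ = 81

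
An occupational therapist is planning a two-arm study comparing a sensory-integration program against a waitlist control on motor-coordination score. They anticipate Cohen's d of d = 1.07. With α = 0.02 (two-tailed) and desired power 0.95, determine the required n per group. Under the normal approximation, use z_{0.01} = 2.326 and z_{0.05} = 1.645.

For two independent groups with equal n: n = 2·((z_{α/2} + z_β) / d)².
z_{α/2} + z_β = 2.326 + 1.645 = 3.971.
n = 2 × (3.971 / 1.07)² = 2 × 3.711² = 2 × 13.77 = 27.5.
Round up to the next whole participant.

n = 28 per group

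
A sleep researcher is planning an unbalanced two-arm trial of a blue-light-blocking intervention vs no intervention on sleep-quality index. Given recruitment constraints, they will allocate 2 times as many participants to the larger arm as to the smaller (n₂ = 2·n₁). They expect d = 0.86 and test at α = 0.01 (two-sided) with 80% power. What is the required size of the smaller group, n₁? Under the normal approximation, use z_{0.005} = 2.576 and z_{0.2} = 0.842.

With allocation ratio k = n₂/n₁ = 2, Var(x̄₁−x̄₂) = σ²(1/n₁ + 1/(k·n₁)) = σ²·(k+1)/(k·n₁).
So n₁ = (1 + 1/k)·((z_{α/2} + z_β)/d)² = 1.500 × (3.418/0.86)².
n₁ = 1.500 × 15.80 = 23.7.
Round up: n₁ = 24, giving n₂ = 2 × 24 = 48.

n₁ = 24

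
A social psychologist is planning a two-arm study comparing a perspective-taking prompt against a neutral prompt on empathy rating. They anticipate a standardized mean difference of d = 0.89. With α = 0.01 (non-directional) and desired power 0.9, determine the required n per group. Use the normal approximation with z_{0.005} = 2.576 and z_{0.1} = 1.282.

n = 38 per group

For two independent groups with equal n: n = 2·((z_{α/2} + z_β) / d)².
z_{α/2} + z_β = 2.576 + 1.282 = 3.858.
n = 2 × (3.858 / 0.89)² = 2 × 4.335² = 2 × 18.79 = 37.6.
Round up to the next whole participant.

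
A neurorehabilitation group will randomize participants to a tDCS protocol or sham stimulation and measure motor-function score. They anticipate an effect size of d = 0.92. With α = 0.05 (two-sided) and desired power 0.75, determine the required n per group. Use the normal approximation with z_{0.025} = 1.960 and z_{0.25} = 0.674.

n = 17 per group

For two independent groups with equal n: n = 2·((z_{α/2} + z_β) / d)².
z_{α/2} + z_β = 1.960 + 0.674 = 2.634.
n = 2 × (2.634 / 0.92)² = 2 × 2.863² = 2 × 8.20 = 16.4.
Round up to the next whole participant.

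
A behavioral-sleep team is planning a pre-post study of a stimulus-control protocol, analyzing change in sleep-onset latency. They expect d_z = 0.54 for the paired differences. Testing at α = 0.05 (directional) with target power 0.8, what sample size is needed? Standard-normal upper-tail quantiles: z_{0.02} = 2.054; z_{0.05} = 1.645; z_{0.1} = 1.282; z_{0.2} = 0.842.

n = 22 pairs

For a paired (one-sample on differences) test: n = ((z_{α} + z_β) / d)².
z_{α} + z_β = 1.645 + 0.842 = 2.487.
n = (2.487 / 0.54)² = 4.606² = 21.21.
Round up.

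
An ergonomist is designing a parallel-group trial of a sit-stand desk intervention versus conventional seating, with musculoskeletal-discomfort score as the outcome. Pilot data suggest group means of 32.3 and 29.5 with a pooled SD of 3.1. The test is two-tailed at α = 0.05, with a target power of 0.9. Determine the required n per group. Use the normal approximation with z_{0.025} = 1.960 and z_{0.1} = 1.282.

n = 26 per group

Cohen's d = |M₁ − M₂| / SD_pooled = |32.3 − 29.5| / 3.1 = 2.8 / 3.1 = 0.903.
For two independent groups with equal n: n = 2·((z_{α/2} + z_β) / d)².
z_{α/2} + z_β = 1.960 + 1.282 = 3.242.
n = 2 × (3.242 / 0.903)² = 2 × 3.590² = 2 × 12.89 = 25.8.
Round up to the next whole participant.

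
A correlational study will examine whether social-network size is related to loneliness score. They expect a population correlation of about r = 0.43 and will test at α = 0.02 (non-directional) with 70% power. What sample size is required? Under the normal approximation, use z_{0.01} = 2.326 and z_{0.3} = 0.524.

Fisher's z: C = ½·ln((1+r)/(1−r)) = ½·ln(2.5088) = 0.4599.
n = ((z_{α/2} + z_β)/C)² + 3.
(2.326 + 0.524) / 0.4599 = 2.850 / 0.4599 = 6.197.
n = 6.197² + 3 = 38.40 + 3 = 41.4.
Round up.

n = 42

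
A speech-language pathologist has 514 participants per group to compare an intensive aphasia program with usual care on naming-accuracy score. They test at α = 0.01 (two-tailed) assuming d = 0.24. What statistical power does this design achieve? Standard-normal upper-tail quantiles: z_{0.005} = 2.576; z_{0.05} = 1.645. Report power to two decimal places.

For two equal groups, power = Φ(d·√(n/2) − z_{α/2}).
d·√(n/2) = 0.24 × √(514/2) = 0.24 × 16.031 = 3.847.
z_β = 3.847 − 2.576 = 1.271.
Power = Φ(1.271) = 0.898.

power ≈ 0.90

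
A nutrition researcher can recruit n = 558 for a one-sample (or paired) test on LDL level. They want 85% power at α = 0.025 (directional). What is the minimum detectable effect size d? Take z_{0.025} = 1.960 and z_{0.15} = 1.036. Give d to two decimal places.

d_min ≈ 0.13

For a single sample (or paired design) of n = 558: d_min = (z_{α} + z_β)/√n.
z-sum = 1.960 + 1.036 = 2.996.
d_min = 2.996 / √558 = 2.996 / 23.622 = 0.127.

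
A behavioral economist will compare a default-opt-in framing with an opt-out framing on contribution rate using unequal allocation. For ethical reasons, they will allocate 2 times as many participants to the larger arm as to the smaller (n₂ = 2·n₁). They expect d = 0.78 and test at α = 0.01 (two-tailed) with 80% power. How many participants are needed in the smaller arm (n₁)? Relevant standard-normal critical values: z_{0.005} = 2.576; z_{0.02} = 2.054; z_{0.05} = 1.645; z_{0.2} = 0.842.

With allocation ratio k = n₂/n₁ = 2, Var(x̄₁−x̄₂) = σ²(1/n₁ + 1/(k·n₁)) = σ²·(k+1)/(k·n₁).
So n₁ = (1 + 1/k)·((z_{α/2} + z_β)/d)² = 1.500 × (3.418/0.78)².
n₁ = 1.500 × 19.20 = 28.8.
Round up: n₁ = 29, giving n₂ = 2 × 29 = 58.

n₁ = 29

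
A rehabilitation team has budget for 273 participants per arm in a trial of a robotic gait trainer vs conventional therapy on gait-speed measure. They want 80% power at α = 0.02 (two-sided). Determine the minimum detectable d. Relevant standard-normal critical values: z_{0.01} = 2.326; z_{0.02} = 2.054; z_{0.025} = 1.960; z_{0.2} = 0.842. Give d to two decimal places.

For two independent groups of n = 273 each: d_min = (z_{α/2} + z_β)·√(2/n).
z-sum = 2.326 + 0.842 = 3.168.
d_min = 3.168 × √(2/273) = 3.168 × 0.0856 = 0.271.

d_min ≈ 0.27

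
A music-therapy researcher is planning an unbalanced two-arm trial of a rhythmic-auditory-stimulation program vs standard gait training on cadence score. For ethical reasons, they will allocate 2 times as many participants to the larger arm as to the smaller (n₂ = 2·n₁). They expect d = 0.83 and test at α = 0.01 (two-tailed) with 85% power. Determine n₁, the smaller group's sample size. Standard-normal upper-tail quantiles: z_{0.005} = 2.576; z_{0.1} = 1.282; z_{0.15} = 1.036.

n₁ = 29

With allocation ratio k = n₂/n₁ = 2, Var(x̄₁−x̄₂) = σ²(1/n₁ + 1/(k·n₁)) = σ²·(k+1)/(k·n₁).
So n₁ = (1 + 1/k)·((z_{α/2} + z_β)/d)² = 1.500 × (3.612/0.83)².
n₁ = 1.500 × 18.94 = 28.4.
Round up: n₁ = 29, giving n₂ = 2 × 29 = 58.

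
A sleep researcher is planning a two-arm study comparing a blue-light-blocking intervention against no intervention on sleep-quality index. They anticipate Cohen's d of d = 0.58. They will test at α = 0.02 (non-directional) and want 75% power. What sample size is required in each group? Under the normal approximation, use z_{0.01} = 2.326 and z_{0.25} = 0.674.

n = 54 per group

For two independent groups with equal n: n = 2·((z_{α/2} + z_β) / d)².
z_{α/2} + z_β = 2.326 + 0.674 = 3.000.
n = 2 × (3.000 / 0.58)² = 2 × 5.172² = 2 × 26.75 = 53.5.
Round up to the next whole participant.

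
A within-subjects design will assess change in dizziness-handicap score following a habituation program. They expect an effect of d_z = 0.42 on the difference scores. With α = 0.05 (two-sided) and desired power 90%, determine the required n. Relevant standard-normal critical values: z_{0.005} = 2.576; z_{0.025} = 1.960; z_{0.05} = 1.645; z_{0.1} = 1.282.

For a paired (one-sample on differences) test: n = ((z_{α/2} + z_β) / d)².
z_{α/2} + z_β = 1.960 + 1.282 = 3.242.
n = (3.242 / 0.42)² = 7.719² = 59.58.
Round up.

n = 60 pairs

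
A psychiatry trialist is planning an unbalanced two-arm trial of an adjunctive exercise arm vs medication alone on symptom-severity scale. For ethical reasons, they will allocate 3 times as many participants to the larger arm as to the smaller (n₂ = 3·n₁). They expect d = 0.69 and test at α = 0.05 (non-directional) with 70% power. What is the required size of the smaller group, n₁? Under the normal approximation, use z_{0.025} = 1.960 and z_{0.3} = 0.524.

n₁ = 18

With allocation ratio k = n₂/n₁ = 3, Var(x̄₁−x̄₂) = σ²(1/n₁ + 1/(k·n₁)) = σ²·(k+1)/(k·n₁).
So n₁ = (1 + 1/k)·((z_{α/2} + z_β)/d)² = 1.333 × (2.484/0.69)².
n₁ = 1.333 × 12.96 = 17.3.
Round up: n₁ = 18, giving n₂ = 3 × 18 = 54.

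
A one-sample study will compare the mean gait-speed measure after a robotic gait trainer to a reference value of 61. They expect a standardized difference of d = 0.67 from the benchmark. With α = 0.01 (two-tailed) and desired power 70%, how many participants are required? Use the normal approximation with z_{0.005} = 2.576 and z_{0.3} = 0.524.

n = 22

For a one-sample test: n = ((z_{α/2} + z_β) / d)².
z_{α/2} + z_β = 2.576 + 0.524 = 3.100.
n = (3.100 / 0.67)² = 4.627² = 21.41.
Round up.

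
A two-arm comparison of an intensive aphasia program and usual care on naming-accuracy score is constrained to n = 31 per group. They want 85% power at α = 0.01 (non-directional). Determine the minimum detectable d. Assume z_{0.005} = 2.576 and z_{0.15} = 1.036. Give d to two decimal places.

For two independent groups of n = 31 each: d_min = (z_{α/2} + z_β)·√(2/n).
z-sum = 2.576 + 1.036 = 3.612.
d_min = 3.612 × √(2/31) = 3.612 × 0.2540 = 0.917.

d_min ≈ 0.92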